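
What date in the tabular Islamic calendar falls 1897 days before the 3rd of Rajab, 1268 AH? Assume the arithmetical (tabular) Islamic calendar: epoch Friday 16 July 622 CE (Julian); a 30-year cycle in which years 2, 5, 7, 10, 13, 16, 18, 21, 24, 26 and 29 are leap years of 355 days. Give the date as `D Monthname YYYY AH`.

25 Safar 1263 AH

JDN of the 3rd of Rajab, 1268 AH = 2397602.
2397602 − 1897 = 2395705.
JDN 2395705 in the tabular Islamic calendar is 25 Safar 1263 AH.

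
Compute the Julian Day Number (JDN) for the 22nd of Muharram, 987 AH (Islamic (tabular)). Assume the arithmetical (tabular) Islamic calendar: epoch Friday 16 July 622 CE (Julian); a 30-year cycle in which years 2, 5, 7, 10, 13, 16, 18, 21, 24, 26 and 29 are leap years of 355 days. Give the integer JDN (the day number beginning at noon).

2297867

In the proleptic Gregorian calendar the same day is 31 March 1579.
JDN 2451545 is 1 January 2000 CE (Gregorian); the target day is −153678 days from there, so JDN = 2297867.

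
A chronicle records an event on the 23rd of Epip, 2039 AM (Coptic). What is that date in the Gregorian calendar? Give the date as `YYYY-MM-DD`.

Both dates share Julian Day Number 2569731; in the Gregorian calendar that is 2 August 2323 CE.

2323-08-02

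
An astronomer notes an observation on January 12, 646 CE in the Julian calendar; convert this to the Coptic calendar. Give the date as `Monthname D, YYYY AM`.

Tobi 17, 362 AM

The source date corresponds to 15 January 646 in the proleptic Gregorian calendar (JDN 1957021).
That day falls on 17 Tobi 362 AM in the Coptic calendar.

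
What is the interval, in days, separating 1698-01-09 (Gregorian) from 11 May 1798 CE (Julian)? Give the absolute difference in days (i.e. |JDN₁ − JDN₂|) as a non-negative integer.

First date → JDN 2341251; second date → JDN 2377908.
The interval is |2341251 − 2377908| = 36657 days.

36657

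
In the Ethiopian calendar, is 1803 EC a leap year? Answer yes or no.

1803 mod 4 = 3; in the Ethiopian calendar a year is leap when year mod 4 = 3, so it is a leap year.

yes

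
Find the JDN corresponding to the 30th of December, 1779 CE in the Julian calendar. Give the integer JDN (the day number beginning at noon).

In the Gregorian calendar the same day is 10 January 1780.
JDN 2400001 is 17 November 1858 CE (Gregorian), MJD 0; the target day is −28800 days from there, so JDN = 2371201.

2371201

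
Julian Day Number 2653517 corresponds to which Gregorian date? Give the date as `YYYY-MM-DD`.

2552-12-24

JDN 2451545 is 1 Jan 2000; 2653517 is +201972 days from there.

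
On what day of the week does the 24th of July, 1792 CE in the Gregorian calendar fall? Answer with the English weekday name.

Tuesday

2375780 ≡ 1 (mod 7); counting from Monday = 0 gives Tuesday.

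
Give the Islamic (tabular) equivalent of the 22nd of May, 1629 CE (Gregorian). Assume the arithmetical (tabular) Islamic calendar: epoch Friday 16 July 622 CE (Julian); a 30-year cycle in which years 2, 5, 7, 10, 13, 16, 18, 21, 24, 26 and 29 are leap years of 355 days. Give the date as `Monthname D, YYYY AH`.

Julian Day Number of the source date = 2316182.
Converting JDN 2316182 to the tabular Islamic calendar gives 29 Ramadan 1038 AH.

Ramadan 29, 1038 AH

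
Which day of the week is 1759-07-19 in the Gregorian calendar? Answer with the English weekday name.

Thursday

2363721 ≡ 3 (mod 7); counting from Monday = 0 gives Thursday.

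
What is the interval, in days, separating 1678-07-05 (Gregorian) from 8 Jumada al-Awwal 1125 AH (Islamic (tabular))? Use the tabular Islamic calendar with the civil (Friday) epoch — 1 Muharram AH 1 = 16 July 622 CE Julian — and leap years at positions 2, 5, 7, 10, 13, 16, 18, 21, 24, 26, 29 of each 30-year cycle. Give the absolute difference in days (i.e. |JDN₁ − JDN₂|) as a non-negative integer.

12750

First date → JDN 2334123; second date → JDN 2346873.
The interval is |2334123 − 2346873| = 12750 days.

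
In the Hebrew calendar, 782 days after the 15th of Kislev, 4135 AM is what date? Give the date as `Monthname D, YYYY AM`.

JDN of the 15th of Kislev, 4135 AM = 1858000.
1858000 + 782 = 1858782.
JDN 1858782 in the Hebrew calendar is Shevat 28, 4137 AM.

Shevat 28, 4137 AM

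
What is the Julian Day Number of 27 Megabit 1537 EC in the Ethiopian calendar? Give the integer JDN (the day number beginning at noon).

Equivalently 2 April 1545 (proleptic Gregorian).
JDN 2400001 is 17 November 1858 CE (Gregorian), MJD 0; the target day is −114550 days from there, so JDN = 2285451.

2285451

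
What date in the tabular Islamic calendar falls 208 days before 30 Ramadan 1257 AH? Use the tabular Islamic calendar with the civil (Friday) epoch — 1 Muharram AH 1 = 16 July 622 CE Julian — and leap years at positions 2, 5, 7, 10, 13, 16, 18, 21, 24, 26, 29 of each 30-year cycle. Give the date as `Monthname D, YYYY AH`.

Safar 28, 1257 AH

Counting 208 days back from JDN 2393790 reaches JDN 2393582, which is Safar 28, 1257 AH.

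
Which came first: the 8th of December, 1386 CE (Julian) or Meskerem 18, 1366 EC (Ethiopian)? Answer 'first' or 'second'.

second

Converting both to JDN: 2227636 vs 2222804; the smaller is the second.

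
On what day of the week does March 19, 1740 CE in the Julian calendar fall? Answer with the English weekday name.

This is JDN 2356671 (30 March 1740 Gregorian).
Since JDN mod 7 = 2 (0 = Monday), the day is Wednesday.

Wednesday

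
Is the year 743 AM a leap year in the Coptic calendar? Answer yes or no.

743 mod 4 = 3; in the Coptic calendar a year is leap when year mod 4 = 3, so it is a leap year.

yes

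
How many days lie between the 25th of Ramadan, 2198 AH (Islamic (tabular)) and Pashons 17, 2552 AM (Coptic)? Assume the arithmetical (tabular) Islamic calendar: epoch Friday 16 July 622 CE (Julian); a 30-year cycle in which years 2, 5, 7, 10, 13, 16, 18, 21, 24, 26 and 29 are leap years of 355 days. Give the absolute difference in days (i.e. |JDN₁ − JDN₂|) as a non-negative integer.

29795

First date → JDN 2727244; second date → JDN 2757039.
The interval is |2727244 − 2757039| = 29795 days.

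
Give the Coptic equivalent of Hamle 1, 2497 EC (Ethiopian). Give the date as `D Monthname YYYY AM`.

1 Epip 2221 AM

Julian Day Number of the source date = 2636185.
Converting JDN 2636185 to the Coptic calendar gives 1 Epip 2221 AM.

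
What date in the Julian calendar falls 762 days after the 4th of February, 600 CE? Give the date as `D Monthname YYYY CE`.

Counting 762 days forward from JDN 1940242 reaches JDN 1941004, which is 7 March 602 CE.

7 March 602 CE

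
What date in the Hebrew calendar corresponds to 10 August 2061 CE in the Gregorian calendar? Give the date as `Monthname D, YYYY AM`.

Julian Day Number of the source date = 2474047.
Converting JDN 2474047 to the Hebrew calendar gives 24 Av 5821 AM.

Av 24, 5821 AM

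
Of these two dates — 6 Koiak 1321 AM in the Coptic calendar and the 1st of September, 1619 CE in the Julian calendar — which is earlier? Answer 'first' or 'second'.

first

The two dates have Julian Day Numbers 2307255 and 2312641 respectively.
Since 2307255 < 2312641, the first date comes first.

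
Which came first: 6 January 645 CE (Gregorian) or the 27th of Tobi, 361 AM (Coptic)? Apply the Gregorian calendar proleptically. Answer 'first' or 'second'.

first

First date → JDN 1956647; second date → JDN 1956666.
JDN 1956647 < JDN 1956666, so the first date is earlier.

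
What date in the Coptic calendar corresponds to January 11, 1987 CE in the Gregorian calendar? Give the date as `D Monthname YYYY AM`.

Both dates share Julian Day Number 2446807; in the Coptic calendar that is 3 Tobi 1703 AM.

3 Tobi 1703 AM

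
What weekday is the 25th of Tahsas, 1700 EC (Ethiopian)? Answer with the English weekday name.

In the Gregorian calendar this is 2 January 1708 (JDN 2344895).
2344895 ≡ 0 (mod 7); counting from Monday = 0 gives Monday.

Monday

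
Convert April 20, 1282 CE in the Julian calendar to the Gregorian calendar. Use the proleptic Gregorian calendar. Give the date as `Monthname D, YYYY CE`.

At this point the Julian calendar is 7 days behind the Gregorian.
20 April 1282 Julian + 7 days → 27 April 1282 Gregorian.

April 27, 1282 CE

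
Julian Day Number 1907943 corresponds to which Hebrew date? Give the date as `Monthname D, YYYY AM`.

JDN 1907943 is 2 September 511 in the proleptic Gregorian calendar.
In the Hebrew calendar that day is Elul 20, 4271 AM.

Elul 20, 4271 AM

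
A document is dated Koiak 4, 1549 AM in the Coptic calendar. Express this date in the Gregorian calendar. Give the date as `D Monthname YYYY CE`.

Julian Day Number of the source date = 2390530.
Converting JDN 2390530 to the Gregorian calendar gives 12 December 1832 CE.

12 December 1832 CE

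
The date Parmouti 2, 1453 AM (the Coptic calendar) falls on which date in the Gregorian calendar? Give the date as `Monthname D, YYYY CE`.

Julian Day Number of the source date = 2355584.
Converting JDN 2355584 to the Gregorian calendar gives 8 April 1737 CE.

April 8, 1737 CE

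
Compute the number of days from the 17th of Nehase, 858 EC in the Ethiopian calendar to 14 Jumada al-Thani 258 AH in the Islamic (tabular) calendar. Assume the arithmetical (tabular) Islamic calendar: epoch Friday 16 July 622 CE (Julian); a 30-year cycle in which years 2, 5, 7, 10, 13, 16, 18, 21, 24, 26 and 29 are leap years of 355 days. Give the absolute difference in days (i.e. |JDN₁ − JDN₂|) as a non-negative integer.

JDN of the first date = 2037586.
JDN of the second date = 2039673.
|2039673 − 2037586| = 2087.

2087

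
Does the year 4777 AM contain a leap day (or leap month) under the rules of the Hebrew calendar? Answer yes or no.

yes

Hebrew year 4777 is year 8 of its 19-year Metonic cycle; leap years are at positions 3, 6, 8, 11, 14, 17, 19, so it is a leap year (13 months).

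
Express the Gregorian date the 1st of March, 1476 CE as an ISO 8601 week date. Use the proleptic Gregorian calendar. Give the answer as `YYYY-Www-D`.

1476-W09-3

The weekday is Wednesday (ISO weekday 3).
That Wednesday belongs to ISO week 9 of ISO year 1476.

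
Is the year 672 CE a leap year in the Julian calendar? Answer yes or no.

yes

672 mod 4 = 0, so it is a leap year in the Julian calendar.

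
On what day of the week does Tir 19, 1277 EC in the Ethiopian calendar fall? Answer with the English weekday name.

Sunday

Equivalently 21 January 1285 Gregorian, JDN 2190418.
JDN 2190418 mod 7 = 6, and JDN 0 was a Monday, so this is a Sunday.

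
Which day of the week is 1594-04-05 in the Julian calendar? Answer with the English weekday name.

Equivalently 15 April 1594 Gregorian, JDN 2303361.
2303361 ≡ 4 (mod 7); counting from Monday = 0 gives Friday.

Friday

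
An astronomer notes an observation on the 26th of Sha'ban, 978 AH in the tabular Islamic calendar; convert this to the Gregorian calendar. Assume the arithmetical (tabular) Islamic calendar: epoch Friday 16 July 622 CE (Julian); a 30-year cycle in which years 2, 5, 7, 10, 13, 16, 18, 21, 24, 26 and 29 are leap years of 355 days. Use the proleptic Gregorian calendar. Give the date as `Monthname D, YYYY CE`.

February 2, 1571 CE

Both dates share Julian Day Number 2294888; in the Gregorian calendar that is 2 February 1571 CE.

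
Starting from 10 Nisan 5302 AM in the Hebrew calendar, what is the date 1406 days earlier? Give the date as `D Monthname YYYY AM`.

The starting date is JDN 2284359; 2284359 − 1406 = 2282953.
JDN 2282953 corresponds to 22 Sivan 5298 AM.

22 Sivan 5298 AM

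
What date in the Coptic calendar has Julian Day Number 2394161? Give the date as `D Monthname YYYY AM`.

13 Hathor 1559 AM

The Gregorian equivalent of JDN 2394161 is 21 November 1842.
In the Coptic calendar that day is 13 Hathor 1559 AM.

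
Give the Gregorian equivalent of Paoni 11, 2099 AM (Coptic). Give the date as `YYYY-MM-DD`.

2383-06-21

Julian Day Number of the source date = 2591604.
Converting JDN 2591604 to the Gregorian calendar gives 21 June 2383 CE.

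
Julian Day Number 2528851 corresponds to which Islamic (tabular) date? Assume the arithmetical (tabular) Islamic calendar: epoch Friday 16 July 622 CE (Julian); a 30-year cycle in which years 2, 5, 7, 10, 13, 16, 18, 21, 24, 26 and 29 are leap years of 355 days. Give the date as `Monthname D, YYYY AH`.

Dhu al-Qa'dah 19, 1638 AH

JDN 2528851 is 29 August 2211 in the Gregorian calendar.
In the tabular Islamic calendar that day is Dhu al-Qa'dah 19, 1638 AH.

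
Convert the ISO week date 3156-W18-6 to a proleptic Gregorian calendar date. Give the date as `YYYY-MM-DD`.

3156-05-05

ISO week 1 of 3156 is the week containing the first Thursday of 3156.
Week 18, day 6 (Saturday) lands on 3156-05-05.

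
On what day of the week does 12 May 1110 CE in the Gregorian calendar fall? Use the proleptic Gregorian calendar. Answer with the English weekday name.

Thursday

2126610 ≡ 3 (mod 7); counting from Monday = 0 gives Thursday.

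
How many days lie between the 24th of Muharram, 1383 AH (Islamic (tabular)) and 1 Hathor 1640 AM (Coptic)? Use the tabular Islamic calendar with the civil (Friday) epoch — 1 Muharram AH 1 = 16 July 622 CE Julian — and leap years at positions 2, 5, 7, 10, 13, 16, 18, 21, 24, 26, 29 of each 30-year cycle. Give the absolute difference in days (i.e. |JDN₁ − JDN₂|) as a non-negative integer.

14463

First date → JDN 2438198; second date → JDN 2423735.
The interval is |2438198 − 2423735| = 14463 days.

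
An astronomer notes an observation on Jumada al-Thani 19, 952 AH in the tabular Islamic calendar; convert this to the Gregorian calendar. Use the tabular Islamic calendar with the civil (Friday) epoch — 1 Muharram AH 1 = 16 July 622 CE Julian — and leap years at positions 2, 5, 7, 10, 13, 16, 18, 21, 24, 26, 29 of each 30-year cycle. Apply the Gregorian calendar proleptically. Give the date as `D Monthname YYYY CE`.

7 September 1545 CE

Both dates share Julian Day Number 2285609; in the Gregorian calendar that is 7 September 1545 CE.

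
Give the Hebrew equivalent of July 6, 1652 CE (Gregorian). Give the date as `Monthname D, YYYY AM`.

Julian Day Number of the source date = 2324628.
Converting JDN 2324628 to the Hebrew calendar gives 1 Av 5412 AM.

Av 1, 5412 AM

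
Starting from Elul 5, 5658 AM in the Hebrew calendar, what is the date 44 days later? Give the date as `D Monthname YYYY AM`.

20 Tishrei 5659 AM

The starting date is JDN 2414525; 2414525 + 44 = 2414569.
JDN 2414569 corresponds to 20 Tishrei 5659 AM.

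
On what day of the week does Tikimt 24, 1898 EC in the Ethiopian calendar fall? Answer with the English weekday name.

Equivalently 3 November 1905 Gregorian, JDN 2417153.
JDN 2417153 mod 7 = 4, and JDN 0 was a Monday, so this is a Friday.

Friday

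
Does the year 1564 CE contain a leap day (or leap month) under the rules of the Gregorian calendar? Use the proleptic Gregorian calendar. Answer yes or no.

yes

1564 is divisible by 4 and not by 100, so it is a leap year.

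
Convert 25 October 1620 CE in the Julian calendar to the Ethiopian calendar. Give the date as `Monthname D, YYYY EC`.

Tikimt 28, 1613 EC

Both dates share Julian Day Number 2313061; in the Ethiopian calendar that is 28 Tikimt 1613 EC.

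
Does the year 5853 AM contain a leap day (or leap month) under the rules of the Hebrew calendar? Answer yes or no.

Hebrew year 5853 is year 1 of its 19-year Metonic cycle; leap years are at positions 3, 6, 8, 11, 14, 17, 19, so it is a common year (12 months).

no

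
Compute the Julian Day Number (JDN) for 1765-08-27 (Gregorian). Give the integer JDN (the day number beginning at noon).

JDN 2400001 is 17 November 1858 CE (Gregorian), MJD 0; the target day is −34049 days from there, so JDN = 2365952.

2365952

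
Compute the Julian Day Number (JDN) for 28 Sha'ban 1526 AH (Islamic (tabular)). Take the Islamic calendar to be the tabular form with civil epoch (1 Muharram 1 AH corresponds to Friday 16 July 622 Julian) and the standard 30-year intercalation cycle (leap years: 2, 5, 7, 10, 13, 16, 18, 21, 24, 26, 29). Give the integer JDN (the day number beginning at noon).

In the Gregorian calendar the same day is 11 October 2102.
JDN 2451545 is 1 January 2000 CE (Gregorian); the target day is +37538 days from there, so JDN = 2489083.

2489083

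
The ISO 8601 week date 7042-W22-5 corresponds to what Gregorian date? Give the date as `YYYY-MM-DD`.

7042-06-03

ISO week 1 of 7042 is the week containing the first Thursday of 7042.
Week 22, day 5 (Friday) lands on 7042-06-03.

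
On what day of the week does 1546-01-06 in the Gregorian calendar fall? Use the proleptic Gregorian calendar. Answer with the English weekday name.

Sunday

2285730 ≡ 6 (mod 7); counting from Monday = 0 gives Sunday.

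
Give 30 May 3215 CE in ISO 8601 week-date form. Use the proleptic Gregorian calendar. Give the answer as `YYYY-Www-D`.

3215-W22-6

The weekday is Saturday (ISO weekday 6).
That Saturday belongs to ISO week 22 of ISO year 3215.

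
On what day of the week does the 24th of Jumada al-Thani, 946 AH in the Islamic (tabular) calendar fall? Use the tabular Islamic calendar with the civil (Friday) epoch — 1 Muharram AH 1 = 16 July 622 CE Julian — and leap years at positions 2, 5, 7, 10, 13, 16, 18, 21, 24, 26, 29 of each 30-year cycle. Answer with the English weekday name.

Equivalently 16 November 1539 Gregorian, JDN 2283487.
JDN 2283487 mod 7 = 3, and JDN 0 was a Monday, so this is a Thursday.

Thursday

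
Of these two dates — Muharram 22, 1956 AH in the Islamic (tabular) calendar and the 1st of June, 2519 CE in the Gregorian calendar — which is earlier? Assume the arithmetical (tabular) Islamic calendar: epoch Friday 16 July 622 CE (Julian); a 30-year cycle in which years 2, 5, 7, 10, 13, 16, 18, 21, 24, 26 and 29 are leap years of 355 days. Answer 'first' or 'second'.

first

The two dates have Julian Day Numbers 2641248 and 2641257 respectively.
Since 2641248 < 2641257, the first date comes first.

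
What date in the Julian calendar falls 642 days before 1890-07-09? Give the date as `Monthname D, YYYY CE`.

October 5, 1888 CE

Counting 642 days back from JDN 2411570 reaches JDN 2410928, which is October 5, 1888 CE.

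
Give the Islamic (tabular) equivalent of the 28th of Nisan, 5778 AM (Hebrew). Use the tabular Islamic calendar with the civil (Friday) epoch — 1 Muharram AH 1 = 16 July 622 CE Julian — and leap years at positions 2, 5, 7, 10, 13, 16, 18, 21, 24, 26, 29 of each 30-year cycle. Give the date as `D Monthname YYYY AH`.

Both dates share Julian Day Number 2458222; in the tabular Islamic calendar that is 27 Rajab 1439 AH.

27 Rajab 1439 AH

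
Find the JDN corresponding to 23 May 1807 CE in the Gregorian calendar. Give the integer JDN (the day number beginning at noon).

2381195

JDN 2451545 is 1 January 2000 CE (Gregorian); the target day is −70350 days from there, so JDN = 2381195.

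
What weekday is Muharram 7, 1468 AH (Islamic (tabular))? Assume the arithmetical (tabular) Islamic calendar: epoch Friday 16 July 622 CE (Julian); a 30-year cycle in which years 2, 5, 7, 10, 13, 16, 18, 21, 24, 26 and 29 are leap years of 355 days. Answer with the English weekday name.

Friday

This is JDN 2468302 (17 November 2045 Gregorian).
Since JDN mod 7 = 4 (0 = Monday), the day is Friday.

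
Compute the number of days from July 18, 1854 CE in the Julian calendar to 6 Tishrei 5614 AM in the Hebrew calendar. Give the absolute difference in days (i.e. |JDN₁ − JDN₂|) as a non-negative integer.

First date → JDN 2398430; second date → JDN 2398135.
The interval is |2398430 − 2398135| = 295 days.

295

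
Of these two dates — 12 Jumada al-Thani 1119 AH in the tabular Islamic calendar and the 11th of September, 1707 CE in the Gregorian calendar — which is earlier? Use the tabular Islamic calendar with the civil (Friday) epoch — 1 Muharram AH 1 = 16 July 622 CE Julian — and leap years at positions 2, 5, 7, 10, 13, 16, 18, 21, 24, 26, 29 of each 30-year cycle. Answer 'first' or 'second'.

first

Converting both to JDN: 2344781 vs 2344782; the smaller is the first.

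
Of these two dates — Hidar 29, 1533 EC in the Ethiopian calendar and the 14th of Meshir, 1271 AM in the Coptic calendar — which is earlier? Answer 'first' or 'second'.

Converting both to JDN: 2283872 vs 2289060; the smaller is the first.

first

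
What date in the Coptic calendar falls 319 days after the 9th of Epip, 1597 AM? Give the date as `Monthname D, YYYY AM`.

Pashons 23, 1598 AM

Counting 319 days forward from JDN 2408277 reaches JDN 2408596, which is Pashons 23, 1598 AM.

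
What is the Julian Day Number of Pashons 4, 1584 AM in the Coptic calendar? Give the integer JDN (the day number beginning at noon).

2403464

In the Gregorian calendar the same day is 11 May 1868.
JDN 2451545 is 1 January 2000 CE (Gregorian); the target day is −48081 days from there, so JDN = 2403464.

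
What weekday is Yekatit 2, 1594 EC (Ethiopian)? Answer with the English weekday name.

Wednesday

Equivalently 6 February 1602 Gregorian, JDN 2306215.
2306215 ≡ 2 (mod 7); counting from Monday = 0 gives Wednesday.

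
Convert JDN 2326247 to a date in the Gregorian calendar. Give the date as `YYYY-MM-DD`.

JDN 2451545 is 1 Jan 2000; 2326247 is −125298 days from there.

1656-12-11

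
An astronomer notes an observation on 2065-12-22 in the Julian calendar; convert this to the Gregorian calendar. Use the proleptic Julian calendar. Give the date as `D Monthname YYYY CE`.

For dates in this range the Gregorian date is 13 days ahead of the Julian.
22 December 2065 Julian + 13 days → 4 January 2066 Gregorian.

4 January 2066 CE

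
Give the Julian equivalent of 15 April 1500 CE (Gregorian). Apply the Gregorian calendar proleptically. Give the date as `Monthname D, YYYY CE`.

The Julian–Gregorian offset here is 10 days (Julian trailing).
15 April 1500 Gregorian − 10 days → 5 April 1500 Julian.

April 5, 1500 CE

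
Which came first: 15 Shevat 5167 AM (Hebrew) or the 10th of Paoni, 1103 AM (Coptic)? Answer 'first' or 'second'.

second

The two dates have Julian Day Numbers 2234988 and 2227814 respectively.
Since 2227814 < 2234988, the second date comes first.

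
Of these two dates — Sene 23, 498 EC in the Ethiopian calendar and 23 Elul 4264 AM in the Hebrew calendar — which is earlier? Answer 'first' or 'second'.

second

First date → JDN 1906042; second date → JDN 1905405.
JDN 1905405 < JDN 1906042, so the second date is earlier.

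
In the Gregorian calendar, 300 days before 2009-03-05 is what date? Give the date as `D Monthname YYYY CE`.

9 May 2008 CE

JDN of 2009-03-05 = 2454896.
2454896 − 300 = 2454596.
JDN 2454596 in the Gregorian calendar is 9 May 2008 CE.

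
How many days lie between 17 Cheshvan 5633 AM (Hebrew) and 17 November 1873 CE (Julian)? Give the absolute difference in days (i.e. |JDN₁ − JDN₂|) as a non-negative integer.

First date → JDN 2405116; second date → JDN 2405492.
The interval is |2405116 − 2405492| = 376 days.

376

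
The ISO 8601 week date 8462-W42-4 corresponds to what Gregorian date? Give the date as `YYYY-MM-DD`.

8462-10-19

ISO week 1 of 8462 is the week containing the first Thursday of 8462.
Week 42, day 4 (Thursday) lands on 8462-10-19.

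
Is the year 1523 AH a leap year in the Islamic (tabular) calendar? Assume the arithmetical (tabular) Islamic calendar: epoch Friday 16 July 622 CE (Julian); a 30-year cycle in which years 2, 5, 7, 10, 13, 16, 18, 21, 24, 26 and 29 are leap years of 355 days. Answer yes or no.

Year 1523 AH is year 23 of its 30-year cycle; leap positions are 2, 5, 7, 10, 13, 16, 18, 21, 24, 26, 29, so it is a common year (354 days).

no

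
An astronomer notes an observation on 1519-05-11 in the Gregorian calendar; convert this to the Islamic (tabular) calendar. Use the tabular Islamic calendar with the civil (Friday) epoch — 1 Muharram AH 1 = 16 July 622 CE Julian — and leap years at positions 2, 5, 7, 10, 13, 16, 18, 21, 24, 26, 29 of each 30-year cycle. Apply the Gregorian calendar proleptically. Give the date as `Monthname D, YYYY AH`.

Jumada al-Awwal 1, 925 AH

Julian Day Number of the source date = 2275993.
Converting JDN 2275993 to the tabular Islamic calendar gives 1 Jumada al-Awwal 925 AH.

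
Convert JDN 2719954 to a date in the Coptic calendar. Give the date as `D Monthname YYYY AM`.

JDN 2719954 is 18 November 2734 in the Gregorian calendar.
In the Coptic calendar that day is 3 Hathor 2451 AM.

3 Hathor 2451 AM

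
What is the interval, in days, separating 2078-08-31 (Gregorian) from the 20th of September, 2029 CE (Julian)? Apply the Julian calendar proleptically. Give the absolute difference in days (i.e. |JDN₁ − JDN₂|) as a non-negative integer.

JDN of the first date = 2480277.
JDN of the second date = 2462413.
|2462413 − 2480277| = 17864.

17864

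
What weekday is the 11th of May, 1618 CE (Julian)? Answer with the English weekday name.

Monday

Equivalently 21 May 1618 Gregorian, JDN 2312163.
Since JDN mod 7 = 0 (0 = Monday), the day is Monday.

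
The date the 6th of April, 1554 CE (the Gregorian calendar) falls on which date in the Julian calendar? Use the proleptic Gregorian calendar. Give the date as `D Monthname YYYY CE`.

At this point the Julian calendar is 10 days behind the Gregorian.
6 April 1554 Gregorian − 10 days → 27 March 1554 Julian.

27 March 1554 CE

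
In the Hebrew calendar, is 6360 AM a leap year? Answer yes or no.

Hebrew year 6360 is year 14 of its 19-year Metonic cycle; leap years are at positions 3, 6, 8, 11, 14, 17, 19, so it is a leap year (13 months).

yes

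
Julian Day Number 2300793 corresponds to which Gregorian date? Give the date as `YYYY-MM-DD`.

1587-04-04

JDN 2451545 is 1 Jan 2000; 2300793 is −150752 days from there.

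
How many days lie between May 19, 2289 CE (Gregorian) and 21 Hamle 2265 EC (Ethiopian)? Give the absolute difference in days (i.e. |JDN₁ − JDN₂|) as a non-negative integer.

5772

First date → JDN 2557239; second date → JDN 2551467.
The interval is |2557239 − 2551467| = 5772 days.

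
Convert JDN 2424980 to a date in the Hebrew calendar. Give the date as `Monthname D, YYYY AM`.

Nisan 7, 5687 AM

The Gregorian equivalent of JDN 2424980 is 9 April 1927.
In the Hebrew calendar that day is Nisan 7, 5687 AM.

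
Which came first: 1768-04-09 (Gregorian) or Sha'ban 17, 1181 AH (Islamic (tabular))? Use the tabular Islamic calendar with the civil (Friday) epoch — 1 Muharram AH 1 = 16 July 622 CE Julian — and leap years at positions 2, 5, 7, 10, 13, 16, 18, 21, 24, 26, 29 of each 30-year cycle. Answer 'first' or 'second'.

second

Converting both to JDN: 2366908 vs 2366816; the smaller is the second.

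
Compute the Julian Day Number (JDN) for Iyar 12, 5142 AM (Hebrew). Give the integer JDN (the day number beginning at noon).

2225949

In the proleptic Gregorian calendar the same day is 4 May 1382.
JDN 2451545 is 1 January 2000 CE (Gregorian); the target day is −225596 days from there, so JDN = 2225949.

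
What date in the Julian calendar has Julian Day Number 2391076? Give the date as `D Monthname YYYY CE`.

30 May 1834 CE

JDN 2391076 is 11 June 1834 in the Gregorian calendar.
In the Julian calendar that day is 30 May 1834 CE.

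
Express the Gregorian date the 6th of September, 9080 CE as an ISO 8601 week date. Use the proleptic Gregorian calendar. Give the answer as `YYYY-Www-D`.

9080-W37-1

The weekday is Monday (ISO weekday 1).
That Monday belongs to ISO week 37 of ISO year 9080.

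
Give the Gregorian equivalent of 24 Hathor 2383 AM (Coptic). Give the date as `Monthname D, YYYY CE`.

Julian Day Number of the source date = 2695138.
Converting JDN 2695138 to the Gregorian calendar gives 8 December 2666 CE.

December 8, 2666 CE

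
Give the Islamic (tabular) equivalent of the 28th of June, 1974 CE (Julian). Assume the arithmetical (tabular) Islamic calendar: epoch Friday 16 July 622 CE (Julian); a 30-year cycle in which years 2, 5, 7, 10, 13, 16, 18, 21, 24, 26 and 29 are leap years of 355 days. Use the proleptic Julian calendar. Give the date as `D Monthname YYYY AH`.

20 Jumada al-Thani 1394 AH

Both dates share Julian Day Number 2442240; in the tabular Islamic calendar that is 20 Jumada al-Thani 1394 AH.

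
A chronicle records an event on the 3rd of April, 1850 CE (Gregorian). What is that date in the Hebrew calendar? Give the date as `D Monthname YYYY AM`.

21 Nisan 5610 AM

Julian Day Number of the source date = 2396851.
Converting JDN 2396851 to the Hebrew calendar gives 21 Nisan 5610 AM.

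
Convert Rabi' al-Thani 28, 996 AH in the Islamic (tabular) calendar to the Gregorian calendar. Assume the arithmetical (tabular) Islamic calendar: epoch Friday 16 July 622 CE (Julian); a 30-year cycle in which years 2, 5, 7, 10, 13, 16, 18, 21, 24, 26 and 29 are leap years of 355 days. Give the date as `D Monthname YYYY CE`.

Both dates share Julian Day Number 2301151; in the Gregorian calendar that is 27 March 1588 CE.

27 March 1588 CE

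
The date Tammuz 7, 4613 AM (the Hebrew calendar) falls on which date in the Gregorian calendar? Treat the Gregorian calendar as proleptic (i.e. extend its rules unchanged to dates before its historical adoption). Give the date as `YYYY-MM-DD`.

Julian Day Number of the source date = 2032784.
Converting JDN 2032784 to the Gregorian calendar gives 21 June 853 CE.

0853-06-21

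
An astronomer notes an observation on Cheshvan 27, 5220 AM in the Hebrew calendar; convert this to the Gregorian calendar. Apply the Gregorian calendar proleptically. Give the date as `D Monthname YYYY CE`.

Julian Day Number of the source date = 2254255.
Converting JDN 2254255 to the Gregorian calendar gives 3 November 1459 CE.

3 November 1459 CE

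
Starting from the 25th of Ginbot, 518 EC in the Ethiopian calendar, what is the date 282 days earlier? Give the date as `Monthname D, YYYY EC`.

The starting date is JDN 1913319; 1913319 − 282 = 1913037.
JDN 1913037 corresponds to Nehase 18, 517 EC.

Nehase 18, 517 EC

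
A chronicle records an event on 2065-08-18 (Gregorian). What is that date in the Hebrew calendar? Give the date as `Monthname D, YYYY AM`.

Both dates share Julian Day Number 2475516; in the Hebrew calendar that is 16 Av 5825 AM.

Av 16, 5825 AM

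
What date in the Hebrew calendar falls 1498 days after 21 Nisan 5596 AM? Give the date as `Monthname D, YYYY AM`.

JDN of 21 Nisan 5596 AM = 2391743.
2391743 + 1498 = 2393241.
JDN 2393241 in the Hebrew calendar is Iyar 12, 5600 AM.

Iyar 12, 5600 AM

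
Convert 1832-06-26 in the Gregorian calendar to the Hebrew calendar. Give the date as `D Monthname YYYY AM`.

28 Sivan 5592 AM

Both dates share Julian Day Number 2390361; in the Hebrew calendar that is 28 Sivan 5592 AM.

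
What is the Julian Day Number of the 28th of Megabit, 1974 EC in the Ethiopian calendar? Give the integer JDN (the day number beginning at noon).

Equivalently 6 April 1982 (Gregorian).
JDN 2400001 is 17 November 1858 CE (Gregorian), MJD 0; the target day is +45065 days from there, so JDN = 2445066.

2445066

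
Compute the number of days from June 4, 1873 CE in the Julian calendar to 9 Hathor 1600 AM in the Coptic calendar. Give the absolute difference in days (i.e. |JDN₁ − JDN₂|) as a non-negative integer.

3807

First date → JDN 2405326; second date → JDN 2409133.
The interval is |2405326 − 2409133| = 3807 days.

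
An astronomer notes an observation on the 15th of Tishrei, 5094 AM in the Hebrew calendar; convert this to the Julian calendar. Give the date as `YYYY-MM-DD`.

1333-09-25

The source date corresponds to 3 October 1333 in the proleptic Gregorian calendar (JDN 2208204).
That day falls on 25 September 1333 CE in the Julian calendar.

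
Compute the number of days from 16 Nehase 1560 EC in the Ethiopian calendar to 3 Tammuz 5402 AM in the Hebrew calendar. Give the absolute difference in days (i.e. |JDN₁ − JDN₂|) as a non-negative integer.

26979

First date → JDN 2293991; second date → JDN 2320970.
The interval is |2293991 − 2320970| = 26979 days.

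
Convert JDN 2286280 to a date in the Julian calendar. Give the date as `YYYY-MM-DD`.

1547-06-30

The proleptic Gregorian equivalent of JDN 2286280 is 10 July 1547.
In the Julian calendar that day is 1547-06-30.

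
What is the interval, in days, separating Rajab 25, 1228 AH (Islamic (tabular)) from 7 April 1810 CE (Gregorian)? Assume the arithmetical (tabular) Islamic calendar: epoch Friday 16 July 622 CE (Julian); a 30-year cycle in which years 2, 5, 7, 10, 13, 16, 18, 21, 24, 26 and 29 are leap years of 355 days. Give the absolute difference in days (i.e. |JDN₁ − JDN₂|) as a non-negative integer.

JDN of the first date = 2383449.
JDN of the second date = 2382245.
|2382245 − 2383449| = 1204.

1204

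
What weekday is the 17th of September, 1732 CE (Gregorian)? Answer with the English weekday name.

Wednesday

2353920 ≡ 2 (mod 7); counting from Monday = 0 gives Wednesday.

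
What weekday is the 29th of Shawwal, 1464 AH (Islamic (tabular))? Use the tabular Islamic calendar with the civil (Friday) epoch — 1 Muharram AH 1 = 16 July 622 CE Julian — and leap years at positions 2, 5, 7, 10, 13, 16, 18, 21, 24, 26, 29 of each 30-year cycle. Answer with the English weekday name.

Tuesday

Equivalently 14 October 2042 Gregorian, JDN 2467172.
JDN 2467172 mod 7 = 1, and JDN 0 was a Monday, so this is a Tuesday.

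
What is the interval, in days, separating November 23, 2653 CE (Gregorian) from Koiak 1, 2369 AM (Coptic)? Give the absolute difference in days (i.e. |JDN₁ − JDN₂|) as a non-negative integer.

JDN of the first date = 2690375.
JDN of the second date = 2690032.
|2690032 − 2690375| = 343.

343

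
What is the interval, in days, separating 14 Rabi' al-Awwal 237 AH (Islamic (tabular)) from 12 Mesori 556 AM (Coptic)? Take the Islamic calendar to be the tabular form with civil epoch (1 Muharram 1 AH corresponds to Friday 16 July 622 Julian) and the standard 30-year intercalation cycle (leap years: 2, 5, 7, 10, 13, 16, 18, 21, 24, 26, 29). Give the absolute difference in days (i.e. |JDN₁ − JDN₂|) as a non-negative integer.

4058

JDN of the first date = 2032143.
JDN of the second date = 2028085.
|2028085 − 2032143| = 4058.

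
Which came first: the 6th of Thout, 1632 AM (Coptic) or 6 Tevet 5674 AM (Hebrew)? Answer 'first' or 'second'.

Converting both to JDN: 2420758 vs 2420137; the smaller is the second.

second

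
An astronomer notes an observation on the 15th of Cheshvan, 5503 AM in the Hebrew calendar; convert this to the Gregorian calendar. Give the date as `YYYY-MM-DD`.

Both dates share Julian Day Number 2357628; in the Gregorian calendar that is 12 November 1742 CE.

1742-11-12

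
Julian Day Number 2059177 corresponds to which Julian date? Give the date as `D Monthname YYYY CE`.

JDN 2059177 is 25 September 925 in the proleptic Gregorian calendar.
In the Julian calendar that day is 20 September 925 CE.

20 September 925 CE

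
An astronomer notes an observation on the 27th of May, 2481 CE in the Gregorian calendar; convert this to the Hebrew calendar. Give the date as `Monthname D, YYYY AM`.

Both dates share Julian Day Number 2627374; in the Hebrew calendar that is 27 Iyar 6241 AM.

Iyar 27, 6241 AM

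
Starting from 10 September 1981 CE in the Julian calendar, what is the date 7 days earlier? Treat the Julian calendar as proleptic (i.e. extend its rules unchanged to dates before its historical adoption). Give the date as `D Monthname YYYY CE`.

3 September 1981 CE

JDN of 10 September 1981 CE = 2444871.
2444871 − 7 = 2444864.
JDN 2444864 in the Julian calendar is 3 September 1981 CE.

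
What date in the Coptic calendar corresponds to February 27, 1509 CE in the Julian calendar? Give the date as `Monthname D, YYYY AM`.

The source date corresponds to 9 March 1509 in the proleptic Gregorian calendar (JDN 2272278).
That day falls on 3 Paremhat 1225 AM in the Coptic calendar.

Paremhat 3, 1225 AM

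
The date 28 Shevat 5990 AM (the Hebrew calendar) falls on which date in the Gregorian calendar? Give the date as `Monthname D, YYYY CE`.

February 12, 2230 CE

Julian Day Number of the source date = 2535593.
Converting JDN 2535593 to the Gregorian calendar gives 12 February 2230 CE.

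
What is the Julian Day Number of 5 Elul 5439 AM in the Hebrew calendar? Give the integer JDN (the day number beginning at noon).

2334527

In the Gregorian calendar the same day is 13 August 1679.
JDN 2400001 is 17 November 1858 CE (Gregorian), MJD 0; the target day is −65474 days from there, so JDN = 2334527.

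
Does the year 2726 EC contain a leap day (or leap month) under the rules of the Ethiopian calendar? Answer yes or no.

2726 mod 4 = 2; in the Ethiopian calendar a year is leap when year mod 4 = 3, so it is a common year.

no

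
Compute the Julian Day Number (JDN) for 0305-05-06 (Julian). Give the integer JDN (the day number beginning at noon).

1832585

In the proleptic Gregorian calendar the same day is 7 May 305.
JDN 2299161 is 15 October 1582 CE (Gregorian); the target day is −466576 days from there, so JDN = 1832585.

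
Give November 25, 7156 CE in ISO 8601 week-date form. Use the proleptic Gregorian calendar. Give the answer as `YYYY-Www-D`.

The weekday is Sunday (ISO weekday 7).
That Sunday belongs to ISO week 47 of ISO year 7156.

7156-W47-7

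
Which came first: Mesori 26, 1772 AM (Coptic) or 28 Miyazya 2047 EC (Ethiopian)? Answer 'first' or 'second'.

The two dates have Julian Day Numbers 2472243 and 2471759 respectively.
Since 2471759 < 2472243, the second date comes first.

second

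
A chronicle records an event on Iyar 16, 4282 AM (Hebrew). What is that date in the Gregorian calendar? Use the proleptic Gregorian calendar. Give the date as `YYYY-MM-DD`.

Both dates share Julian Day Number 1911837; in the Gregorian calendar that is 1 May 522 CE.

0522-05-01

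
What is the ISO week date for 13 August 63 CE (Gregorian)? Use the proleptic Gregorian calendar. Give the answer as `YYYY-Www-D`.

0063-W33-1

The weekday is Monday (ISO weekday 1).
That Monday belongs to ISO week 33 of ISO year 63.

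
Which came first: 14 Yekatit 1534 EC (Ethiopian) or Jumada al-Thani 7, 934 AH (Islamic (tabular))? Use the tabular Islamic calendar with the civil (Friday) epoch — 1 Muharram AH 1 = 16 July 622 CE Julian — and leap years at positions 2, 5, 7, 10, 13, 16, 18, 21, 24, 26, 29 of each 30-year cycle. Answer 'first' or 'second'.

The two dates have Julian Day Numbers 2284312 and 2279218 respectively.
Since 2279218 < 2284312, the second date comes first.

second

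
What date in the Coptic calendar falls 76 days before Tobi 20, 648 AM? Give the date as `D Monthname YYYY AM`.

Counting 76 days back from JDN 2061486 reaches JDN 2061410, which is 4 Hathor 648 AM.

4 Hathor 648 AM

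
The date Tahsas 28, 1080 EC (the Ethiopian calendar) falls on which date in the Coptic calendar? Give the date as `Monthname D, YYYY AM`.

Both dates share Julian Day Number 2118443; in the Coptic calendar that is 28 Koiak 804 AM.

Koiak 28, 804 AM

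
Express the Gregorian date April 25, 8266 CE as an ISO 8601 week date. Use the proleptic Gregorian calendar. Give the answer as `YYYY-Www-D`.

The weekday is Wednesday (ISO weekday 3).
That Wednesday belongs to ISO week 17 of ISO year 8266.

8266-W17-3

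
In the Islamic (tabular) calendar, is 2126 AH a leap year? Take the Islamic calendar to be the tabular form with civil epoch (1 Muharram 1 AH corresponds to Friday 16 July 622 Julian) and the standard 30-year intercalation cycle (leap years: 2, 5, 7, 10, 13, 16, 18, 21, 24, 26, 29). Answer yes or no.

Year 2126 AH is year 26 of its 30-year cycle; leap positions are 2, 5, 7, 10, 13, 16, 18, 21, 24, 26, 29, so it is a leap year (355 days).

yes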